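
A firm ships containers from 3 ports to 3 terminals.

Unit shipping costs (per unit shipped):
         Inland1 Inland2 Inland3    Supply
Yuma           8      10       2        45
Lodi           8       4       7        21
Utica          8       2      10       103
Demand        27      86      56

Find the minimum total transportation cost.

555

Optimal allocation:
  Yuma–Inland3: 45 × 2 = 90
  Lodi–Inland1: 10 × 8 = 80
  Lodi–Inland3: 11 × 7 = 77
  Utica–Inland1: 17 × 8 = 136
  Utica–Inland2: 86 × 2 = 172
Total = 90 + 80 + 77 + 136 + 172 = 555.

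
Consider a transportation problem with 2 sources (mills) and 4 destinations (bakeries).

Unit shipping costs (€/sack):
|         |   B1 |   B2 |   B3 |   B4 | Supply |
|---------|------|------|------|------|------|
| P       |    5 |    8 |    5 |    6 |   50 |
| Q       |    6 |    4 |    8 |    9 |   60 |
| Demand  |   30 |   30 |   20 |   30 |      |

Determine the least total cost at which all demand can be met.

An optimal shipping plan:
  P to B3: 20 × €5 = €100
  P to B4: 30 × €6 = €180
  Q to B1: 30 × €6 = €180
  Q to B2: 30 × €4 = €120
Total = 100 + 180 + 180 + 120 = €580.
(Supply check: P ships 50; Q ships 60.)

580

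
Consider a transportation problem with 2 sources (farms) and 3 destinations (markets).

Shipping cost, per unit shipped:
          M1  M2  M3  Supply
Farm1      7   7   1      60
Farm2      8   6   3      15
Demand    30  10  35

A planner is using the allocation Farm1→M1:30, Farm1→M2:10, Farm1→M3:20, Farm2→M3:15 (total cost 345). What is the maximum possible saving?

35

Current plan cost = 30·7 + 10·7 + 20·1 + 15·3 = 345.
Optimal plan:
  Farm1 to M1: 25 × 7 = 175
  Farm1 to M3: 35 × 1 = 35
  Farm2 to M1: 5 × 8 = 40
  Farm2 to M2: 10 × 6 = 60
Optimal cost = 310.
Saving = 345 − 310 = 35.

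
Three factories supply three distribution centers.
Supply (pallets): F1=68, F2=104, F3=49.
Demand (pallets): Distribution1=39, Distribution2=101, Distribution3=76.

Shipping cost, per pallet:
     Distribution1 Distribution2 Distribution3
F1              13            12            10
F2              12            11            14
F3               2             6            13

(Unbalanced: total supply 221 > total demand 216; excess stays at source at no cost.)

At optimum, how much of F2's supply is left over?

5

An optimal plan:
  F1→Distribution3: 68 pallets
  F2→Distribution2: 91 pallets
  F2→Distribution3: 8 pallets
  F3→Distribution1: 39 pallets
  F3→Distribution2: 10 pallets
Total cost = 1931.
F2 ships 99 of its 104, leaving 5.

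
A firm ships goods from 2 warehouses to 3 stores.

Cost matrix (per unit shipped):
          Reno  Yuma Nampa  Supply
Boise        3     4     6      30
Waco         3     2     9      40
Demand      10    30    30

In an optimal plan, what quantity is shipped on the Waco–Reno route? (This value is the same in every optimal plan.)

Solving gives:
  Boise–Nampa: 30 × 6 = 180
  Waco–Reno: 10 × 3 = 30
  Waco–Yuma: 30 × 2 = 60
Total cost = 270.
So Waco→Reno carries 10 units.

10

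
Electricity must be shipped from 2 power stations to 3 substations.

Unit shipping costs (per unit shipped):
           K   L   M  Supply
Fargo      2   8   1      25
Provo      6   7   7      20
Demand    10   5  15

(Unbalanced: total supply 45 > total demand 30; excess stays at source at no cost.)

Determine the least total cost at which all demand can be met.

70

One minimum-cost allocation:
  Fargo to K: 10 MWh
  Fargo to M: 15 MWh
  Provo to L: 5 MWh
Total cost = 70.
(Supply check: Fargo ships 25; Provo ships 5.)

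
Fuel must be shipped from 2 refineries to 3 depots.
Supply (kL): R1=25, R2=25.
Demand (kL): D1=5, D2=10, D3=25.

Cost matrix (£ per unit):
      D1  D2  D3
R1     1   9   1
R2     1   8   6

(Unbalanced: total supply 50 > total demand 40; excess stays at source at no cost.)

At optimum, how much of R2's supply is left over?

10

An optimal plan:
  R1→D3: 25 × £1 = £25
  R2→D1: 5 × £1 = £5
  R2→D2: 10 × £8 = £80
Total cost = £110.
R2 ships 15 of its 25, leaving 10.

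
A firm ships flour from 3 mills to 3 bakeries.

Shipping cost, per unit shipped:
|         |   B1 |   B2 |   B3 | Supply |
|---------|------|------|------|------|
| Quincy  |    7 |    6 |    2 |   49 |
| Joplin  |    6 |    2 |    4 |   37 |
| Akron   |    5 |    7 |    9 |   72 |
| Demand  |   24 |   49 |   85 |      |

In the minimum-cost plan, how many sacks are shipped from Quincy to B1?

Solving gives:
  Quincy→B3: 49 × 2 = 98
  Joplin→B2: 1 × 2 = 2
  Joplin→B3: 36 × 4 = 144
  Akron→B1: 24 × 5 = 120
  Akron→B2: 48 × 7 = 336
Total cost = 700.
The route Quincy→B1 is not used.

0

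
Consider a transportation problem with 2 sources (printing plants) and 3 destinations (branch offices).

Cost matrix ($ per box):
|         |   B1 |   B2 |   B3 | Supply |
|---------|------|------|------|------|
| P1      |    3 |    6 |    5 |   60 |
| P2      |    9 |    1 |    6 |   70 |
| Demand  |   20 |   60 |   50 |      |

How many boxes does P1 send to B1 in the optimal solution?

Optimal shipments:
  P1->B1: 20 boxes
  P1->B3: 40 boxes
  P2->B2: 60 boxes
  P2->B3: 10 boxes
Total cost = $380.
So P1→B1 carries 20 boxes.

20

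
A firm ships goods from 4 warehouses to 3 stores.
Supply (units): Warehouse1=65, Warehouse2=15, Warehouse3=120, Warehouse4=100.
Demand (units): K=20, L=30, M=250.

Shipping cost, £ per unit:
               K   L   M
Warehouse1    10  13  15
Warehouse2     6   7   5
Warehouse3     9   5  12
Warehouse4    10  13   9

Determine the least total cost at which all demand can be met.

3080

An optimal shipping plan:
  Warehouse1→K: 20 × £10 = £200
  Warehouse1→M: 45 × £15 = £675
  Warehouse2→M: 15 × £5 = £75
  Warehouse3→L: 30 × £5 = £150
  Warehouse3→M: 90 × £12 = £1080
  Warehouse4→M: 100 × £9 = £900
Total = 200 + 675 + 75 + 150 + 1080 + 900 = £3080.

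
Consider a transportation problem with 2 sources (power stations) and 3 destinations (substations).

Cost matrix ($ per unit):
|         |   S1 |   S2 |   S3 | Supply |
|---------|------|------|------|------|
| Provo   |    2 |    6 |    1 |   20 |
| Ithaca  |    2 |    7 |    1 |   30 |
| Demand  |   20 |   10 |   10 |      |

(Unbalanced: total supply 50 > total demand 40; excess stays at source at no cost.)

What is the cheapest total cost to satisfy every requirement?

110

One minimum-cost allocation:
  Provo to S1: 10 × $2 = $20
  Provo to S2: 10 × $6 = $60
  Ithaca to S1: 10 × $2 = $20
  Ithaca to S3: 10 × $1 = $10
Total = 20 + 60 + 20 + 10 = $110.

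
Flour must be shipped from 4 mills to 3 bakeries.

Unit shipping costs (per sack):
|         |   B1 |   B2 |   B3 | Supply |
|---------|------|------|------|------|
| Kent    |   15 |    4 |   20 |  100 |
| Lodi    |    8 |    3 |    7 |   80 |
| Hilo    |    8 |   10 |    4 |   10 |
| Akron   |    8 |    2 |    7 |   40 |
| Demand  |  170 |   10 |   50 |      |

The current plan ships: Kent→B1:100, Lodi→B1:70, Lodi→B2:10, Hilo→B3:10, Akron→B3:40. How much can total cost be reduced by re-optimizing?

Current plan cost = 100·15 + 70·8 + 10·3 + 10·4 + 40·7 = 2410.
Optimal plan:
  Kent–B1: 90 × 15 = 1350
  Kent–B2: 10 × 4 = 40
  Lodi–B1: 80 × 8 = 640
  Hilo–B3: 10 × 4 = 40
  Akron–B3: 40 × 7 = 280
Optimal cost = 2350.
Saving = 2410 − 2350 = 60.

60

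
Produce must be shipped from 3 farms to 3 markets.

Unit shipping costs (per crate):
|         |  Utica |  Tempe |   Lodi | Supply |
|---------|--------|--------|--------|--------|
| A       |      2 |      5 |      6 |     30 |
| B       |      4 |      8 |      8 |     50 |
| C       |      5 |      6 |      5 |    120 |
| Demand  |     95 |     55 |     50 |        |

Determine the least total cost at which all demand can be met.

915

Optimal allocation:
  A to Utica: 30 × 2 = 60
  B to Utica: 50 × 4 = 200
  C to Utica: 15 × 5 = 75
  C to Tempe: 55 × 6 = 330
  C to Lodi: 50 × 5 = 250
Total = 60 + 200 + 75 + 330 + 250 = 915.
(Supply check: A ships 30; B ships 50; C ships 120.)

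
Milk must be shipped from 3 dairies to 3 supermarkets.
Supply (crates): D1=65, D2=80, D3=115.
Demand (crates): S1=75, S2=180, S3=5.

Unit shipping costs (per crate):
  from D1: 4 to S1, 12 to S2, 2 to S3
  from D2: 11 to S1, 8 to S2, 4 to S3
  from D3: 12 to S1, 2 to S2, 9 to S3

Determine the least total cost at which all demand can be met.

1140

An optimal shipping plan:
  D1 to S1: 65 × 4 = 260
  D2 to S1: 10 × 11 = 110
  D2 to S2: 65 × 8 = 520
  D2 to S3: 5 × 4 = 20
  D3 to S2: 115 × 2 = 230
Total = 260 + 110 + 520 + 20 + 230 = 1140.
(Supply check: D1 ships 65; D2 ships 80; D3 ships 115.)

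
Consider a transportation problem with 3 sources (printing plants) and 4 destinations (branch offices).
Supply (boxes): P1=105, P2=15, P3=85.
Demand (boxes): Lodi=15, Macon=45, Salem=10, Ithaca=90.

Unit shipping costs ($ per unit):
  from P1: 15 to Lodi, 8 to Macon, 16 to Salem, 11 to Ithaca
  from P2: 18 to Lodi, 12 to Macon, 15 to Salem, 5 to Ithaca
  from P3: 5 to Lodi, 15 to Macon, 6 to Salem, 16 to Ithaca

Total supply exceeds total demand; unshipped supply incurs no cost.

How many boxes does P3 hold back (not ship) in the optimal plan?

45

An optimal plan:
  P1 to Macon: 45 × $8 = $360
  P1 to Ithaca: 60 × $11 = $660
  P2 to Ithaca: 15 × $5 = $75
  P3 to Lodi: 15 × $5 = $75
  P3 to Salem: 10 × $6 = $60
  P3 to Ithaca: 15 × $16 = $240
Total cost = $1470.
P3 ships 40 of its 85, leaving 45.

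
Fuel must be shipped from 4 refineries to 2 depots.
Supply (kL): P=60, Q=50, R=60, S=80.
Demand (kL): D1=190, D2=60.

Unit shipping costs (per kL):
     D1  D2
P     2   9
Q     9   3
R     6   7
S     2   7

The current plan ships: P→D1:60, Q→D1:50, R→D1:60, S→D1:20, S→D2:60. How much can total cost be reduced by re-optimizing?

590

Current plan cost = 60·2 + 50·9 + 60·6 + 20·2 + 60·7 = 1390.
Optimal plan:
  P to D1: 60 × 2 = 120
  Q to D2: 50 × 3 = 150
  R to D1: 50 × 6 = 300
  R to D2: 10 × 7 = 70
  S to D1: 80 × 2 = 160
Optimal cost = 800.
Saving = 1390 − 800 = 590.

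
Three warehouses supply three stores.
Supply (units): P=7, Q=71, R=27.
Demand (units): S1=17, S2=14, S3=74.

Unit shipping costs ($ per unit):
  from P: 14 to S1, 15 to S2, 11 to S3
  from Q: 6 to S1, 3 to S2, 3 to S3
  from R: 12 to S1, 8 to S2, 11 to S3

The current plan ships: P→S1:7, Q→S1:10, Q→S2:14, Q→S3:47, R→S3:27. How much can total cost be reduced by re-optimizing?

Current plan cost = 7·14 + 10·6 + 14·3 + 47·3 + 27·11 = $638.
Optimal plan:
  P to S3: 7 units
  Q to S1: 4 units
  Q to S3: 67 units
  R to S1: 13 units
  R to S2: 14 units
Optimal cost = $570.
Saving = 638 − 570 = $68.

68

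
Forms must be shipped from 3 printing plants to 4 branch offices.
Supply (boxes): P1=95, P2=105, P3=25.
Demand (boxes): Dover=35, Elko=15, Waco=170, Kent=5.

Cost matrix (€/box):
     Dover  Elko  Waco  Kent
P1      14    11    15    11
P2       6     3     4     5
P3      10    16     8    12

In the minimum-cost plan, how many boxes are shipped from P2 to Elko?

Solving gives:
  P1→Dover: 35 × €14 = €490
  P1→Elko: 15 × €11 = €165
  P1→Waco: 40 × €15 = €600
  P1→Kent: 5 × €11 = €55
  P2→Waco: 105 × €4 = €420
  P3→Waco: 25 × €8 = €200
Total cost = €1930.
The route P2→Elko is not used.

0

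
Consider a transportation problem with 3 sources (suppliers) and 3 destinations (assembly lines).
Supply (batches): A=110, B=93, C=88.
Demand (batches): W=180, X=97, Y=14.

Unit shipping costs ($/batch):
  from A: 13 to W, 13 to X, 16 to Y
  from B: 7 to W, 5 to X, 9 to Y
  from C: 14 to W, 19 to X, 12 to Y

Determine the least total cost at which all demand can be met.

3099

One minimum-cost allocation:
  A–W: 106 × $13 = $1378
  A–X: 4 × $13 = $52
  B–X: 93 × $5 = $465
  C–W: 74 × $14 = $1036
  C–Y: 14 × $12 = $168
Total = 1378 + 52 + 465 + 1036 + 168 = $3099.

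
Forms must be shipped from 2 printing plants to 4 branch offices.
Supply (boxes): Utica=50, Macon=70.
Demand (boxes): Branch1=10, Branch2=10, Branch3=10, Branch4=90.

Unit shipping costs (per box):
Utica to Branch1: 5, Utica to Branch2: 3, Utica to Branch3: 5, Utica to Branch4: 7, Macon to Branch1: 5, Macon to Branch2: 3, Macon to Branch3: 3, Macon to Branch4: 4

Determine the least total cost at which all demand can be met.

550

Optimal allocation:
  Utica–Branch1: 10 boxes
  Utica–Branch2: 10 boxes
  Utica–Branch3: 10 boxes
  Utica–Branch4: 20 boxes
  Macon–Branch4: 70 boxes
Total cost = 550.
(Supply check: Utica ships 50; Macon ships 70.)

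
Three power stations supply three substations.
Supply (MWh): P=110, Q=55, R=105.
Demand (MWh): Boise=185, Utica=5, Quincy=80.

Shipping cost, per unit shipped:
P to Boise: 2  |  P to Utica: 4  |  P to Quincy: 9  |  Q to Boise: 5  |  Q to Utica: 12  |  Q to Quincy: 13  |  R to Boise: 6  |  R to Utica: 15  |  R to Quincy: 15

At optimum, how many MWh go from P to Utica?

The minimum-cost plan:
  P to Boise: 25 MWh
  P to Utica: 5 MWh
  P to Quincy: 80 MWh
  Q to Boise: 55 MWh
  R to Boise: 105 MWh
Total cost = 1695.
So P→Utica carries 5 MWh.

5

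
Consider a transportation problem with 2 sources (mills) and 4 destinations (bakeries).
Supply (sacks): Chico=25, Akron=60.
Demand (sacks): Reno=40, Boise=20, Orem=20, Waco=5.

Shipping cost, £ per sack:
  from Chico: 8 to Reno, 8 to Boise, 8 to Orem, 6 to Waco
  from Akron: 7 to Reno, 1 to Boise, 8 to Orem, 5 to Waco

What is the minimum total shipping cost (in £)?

An optimal shipping plan:
  Chico→Reno: 5 × £8 = £40
  Chico→Orem: 20 × £8 = £160
  Akron→Reno: 35 × £7 = £245
  Akron→Boise: 20 × £1 = £20
  Akron→Waco: 5 × £5 = £25
Total = 40 + 160 + 245 + 20 + 25 = £490.

490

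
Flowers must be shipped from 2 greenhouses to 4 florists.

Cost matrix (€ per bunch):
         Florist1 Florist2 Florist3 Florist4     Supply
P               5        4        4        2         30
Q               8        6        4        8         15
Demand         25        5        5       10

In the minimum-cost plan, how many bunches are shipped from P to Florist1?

The minimum-cost plan:
  P–Florist1: 20 × €5 = €100
  P–Florist4: 10 × €2 = €20
  Q–Florist1: 5 × €8 = €40
  Q–Florist2: 5 × €6 = €30
  Q–Florist3: 5 × €4 = €20
Total cost = €210.
So P→Florist1 carries 20 bunches.

20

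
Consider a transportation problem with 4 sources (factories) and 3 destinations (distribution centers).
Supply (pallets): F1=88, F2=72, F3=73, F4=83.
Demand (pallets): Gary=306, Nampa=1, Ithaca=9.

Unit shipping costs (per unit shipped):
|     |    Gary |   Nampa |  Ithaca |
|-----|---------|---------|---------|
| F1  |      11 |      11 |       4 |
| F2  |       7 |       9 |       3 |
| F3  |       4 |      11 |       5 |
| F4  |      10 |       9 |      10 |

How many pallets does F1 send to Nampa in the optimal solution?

Solving gives:
  F1->Gary: 79 × 11 = 869
  F1->Ithaca: 9 × 4 = 36
  F2->Gary: 72 × 7 = 504
  F3->Gary: 73 × 4 = 292
  F4->Gary: 82 × 10 = 820
  F4->Nampa: 1 × 9 = 9
Total cost = 2530.
The route F1→Nampa is not used.

0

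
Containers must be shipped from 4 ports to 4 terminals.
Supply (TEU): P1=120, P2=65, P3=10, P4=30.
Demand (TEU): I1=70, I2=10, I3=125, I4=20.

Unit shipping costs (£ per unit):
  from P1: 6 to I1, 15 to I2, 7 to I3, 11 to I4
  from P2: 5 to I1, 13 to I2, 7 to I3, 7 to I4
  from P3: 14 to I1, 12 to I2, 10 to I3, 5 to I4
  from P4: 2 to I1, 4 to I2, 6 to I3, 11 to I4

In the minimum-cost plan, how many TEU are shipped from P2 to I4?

10

The minimum-cost plan:
  P1–I3: 120 × £7 = £840
  P2–I1: 50 × £5 = £250
  P2–I3: 5 × £7 = £35
  P2–I4: 10 × £7 = £70
  P3–I4: 10 × £5 = £50
  P4–I1: 20 × £2 = £40
  P4–I2: 10 × £4 = £40
Total cost = £1325.
So P2→I4 carries 10 TEU.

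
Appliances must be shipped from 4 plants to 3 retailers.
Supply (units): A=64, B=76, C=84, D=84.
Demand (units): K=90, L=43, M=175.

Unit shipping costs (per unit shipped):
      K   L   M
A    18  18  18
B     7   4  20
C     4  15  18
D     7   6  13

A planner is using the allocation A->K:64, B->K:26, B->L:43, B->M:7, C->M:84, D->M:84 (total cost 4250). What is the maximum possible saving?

Current plan cost = 64·18 + 26·7 + 43·4 + 7·20 + 84·18 + 84·13 = 4250.
Optimal plan:
  A->M: 64 × 18 = 1152
  B->K: 6 × 7 = 42
  B->L: 43 × 4 = 172
  B->M: 27 × 20 = 540
  C->K: 84 × 4 = 336
  D->M: 84 × 13 = 1092
Optimal cost = 3334.
Saving = 4250 − 3334 = 916.

916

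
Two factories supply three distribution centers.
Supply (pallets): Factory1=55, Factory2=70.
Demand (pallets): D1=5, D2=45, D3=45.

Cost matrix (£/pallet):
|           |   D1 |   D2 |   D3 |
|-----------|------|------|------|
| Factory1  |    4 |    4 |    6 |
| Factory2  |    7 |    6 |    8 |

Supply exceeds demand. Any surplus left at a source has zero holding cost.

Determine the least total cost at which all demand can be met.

550

Optimal allocation:
  Factory1→D1: 5 pallets
  Factory1→D2: 45 pallets
  Factory1→D3: 5 pallets
  Factory2→D3: 40 pallets
Total cost = £550.
(Supply check: Factory1 ships 55; Factory2 ships 40.)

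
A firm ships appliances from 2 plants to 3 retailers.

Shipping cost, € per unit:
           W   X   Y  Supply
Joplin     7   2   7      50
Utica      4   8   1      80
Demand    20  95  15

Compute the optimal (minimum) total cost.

One minimum-cost allocation:
  Joplin→X: 50 units
  Utica→W: 20 units
  Utica→X: 45 units
  Utica→Y: 15 units
Total cost = €555.

555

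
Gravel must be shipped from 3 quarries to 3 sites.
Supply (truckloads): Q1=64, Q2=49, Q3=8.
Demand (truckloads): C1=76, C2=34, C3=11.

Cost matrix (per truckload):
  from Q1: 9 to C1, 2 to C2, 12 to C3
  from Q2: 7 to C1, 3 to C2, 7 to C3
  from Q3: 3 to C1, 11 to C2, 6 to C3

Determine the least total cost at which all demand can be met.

Optimal allocation:
  Q1 to C1: 30 × 9 = 270
  Q1 to C2: 34 × 2 = 68
  Q2 to C1: 38 × 7 = 266
  Q2 to C3: 11 × 7 = 77
  Q3 to C1: 8 × 3 = 24
Total = 270 + 68 + 266 + 77 + 24 = 705.

705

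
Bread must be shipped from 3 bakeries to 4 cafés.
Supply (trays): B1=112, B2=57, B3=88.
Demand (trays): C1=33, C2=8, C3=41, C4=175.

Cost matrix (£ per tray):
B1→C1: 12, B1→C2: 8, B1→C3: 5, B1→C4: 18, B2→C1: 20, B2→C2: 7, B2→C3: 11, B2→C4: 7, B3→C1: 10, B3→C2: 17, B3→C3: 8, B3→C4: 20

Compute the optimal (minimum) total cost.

3232

A cheapest plan:
  B1->C2: 8 × £8 = £64
  B1->C3: 41 × £5 = £205
  B1->C4: 63 × £18 = £1134
  B2->C4: 57 × £7 = £399
  B3->C1: 33 × £10 = £330
  B3->C4: 55 × £20 = £1100
Total = 64 + 205 + 1134 + 399 + 330 + 1100 = £3232.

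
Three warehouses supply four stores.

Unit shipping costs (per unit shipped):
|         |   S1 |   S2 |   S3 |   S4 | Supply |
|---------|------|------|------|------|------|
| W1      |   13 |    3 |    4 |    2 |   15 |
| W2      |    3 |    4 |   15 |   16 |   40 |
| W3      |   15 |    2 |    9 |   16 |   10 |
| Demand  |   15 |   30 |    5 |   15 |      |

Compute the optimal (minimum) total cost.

230

Optimal allocation:
  W1→S4: 15 × 2 = 30
  W2→S1: 15 × 3 = 45
  W2→S2: 25 × 4 = 100
  W3→S2: 5 × 2 = 10
  W3→S3: 5 × 9 = 45
Total = 30 + 45 + 100 + 10 + 45 = 230.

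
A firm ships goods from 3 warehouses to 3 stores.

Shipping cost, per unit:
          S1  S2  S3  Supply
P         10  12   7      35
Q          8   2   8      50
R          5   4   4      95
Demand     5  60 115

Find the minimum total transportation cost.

730

A cheapest plan:
  P–S3: 35 units
  Q–S2: 50 units
  R–S1: 5 units
  R–S2: 10 units
  R–S3: 80 units
Total cost = 730.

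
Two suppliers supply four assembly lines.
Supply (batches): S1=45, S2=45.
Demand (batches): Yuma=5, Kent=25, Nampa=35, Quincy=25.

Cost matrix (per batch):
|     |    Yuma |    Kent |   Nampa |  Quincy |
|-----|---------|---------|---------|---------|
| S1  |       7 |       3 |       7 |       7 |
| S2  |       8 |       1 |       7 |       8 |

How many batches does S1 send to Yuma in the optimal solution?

5

Solving gives:
  S1 to Yuma: 5 × 7 = 35
  S1 to Nampa: 15 × 7 = 105
  S1 to Quincy: 25 × 7 = 175
  S2 to Kent: 25 × 1 = 25
  S2 to Nampa: 20 × 7 = 140
Total cost = 480.
So S1→Yuma carries 5 batches.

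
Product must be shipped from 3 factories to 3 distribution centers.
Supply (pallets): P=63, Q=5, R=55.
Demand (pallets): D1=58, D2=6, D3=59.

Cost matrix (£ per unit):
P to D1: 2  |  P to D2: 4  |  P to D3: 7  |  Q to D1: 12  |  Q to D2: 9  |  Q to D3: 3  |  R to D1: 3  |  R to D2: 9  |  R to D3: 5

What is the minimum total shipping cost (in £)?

One minimum-cost allocation:
  P–D1: 57 pallets
  P–D2: 6 pallets
  Q–D3: 5 pallets
  R–D1: 1 pallets
  R–D3: 54 pallets
Total cost = £426.

426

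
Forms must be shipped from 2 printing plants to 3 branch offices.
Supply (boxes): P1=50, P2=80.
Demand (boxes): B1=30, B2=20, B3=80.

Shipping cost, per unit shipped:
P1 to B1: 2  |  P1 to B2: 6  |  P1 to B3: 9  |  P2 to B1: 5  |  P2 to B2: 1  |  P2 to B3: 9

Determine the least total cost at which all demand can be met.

800

A cheapest plan:
  P1→B1: 30 × 2 = 60
  P1→B3: 20 × 9 = 180
  P2→B2: 20 × 1 = 20
  P2→B3: 60 × 9 = 540
Total = 60 + 180 + 20 + 540 = 800.
(Supply check: P1 ships 50; P2 ships 80.)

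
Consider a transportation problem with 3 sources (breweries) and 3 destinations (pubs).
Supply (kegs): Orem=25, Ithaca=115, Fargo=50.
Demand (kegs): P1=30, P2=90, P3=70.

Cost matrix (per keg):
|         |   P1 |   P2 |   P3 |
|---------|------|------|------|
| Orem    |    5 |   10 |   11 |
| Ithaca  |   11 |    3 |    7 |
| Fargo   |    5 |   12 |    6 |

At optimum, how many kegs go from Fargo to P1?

5

Optimal shipments:
  Orem->P1: 25 × 5 = 125
  Ithaca->P2: 90 × 3 = 270
  Ithaca->P3: 25 × 7 = 175
  Fargo->P1: 5 × 5 = 25
  Fargo->P3: 45 × 6 = 270
Total cost = 865.
So Fargo→P1 carries 5 kegs.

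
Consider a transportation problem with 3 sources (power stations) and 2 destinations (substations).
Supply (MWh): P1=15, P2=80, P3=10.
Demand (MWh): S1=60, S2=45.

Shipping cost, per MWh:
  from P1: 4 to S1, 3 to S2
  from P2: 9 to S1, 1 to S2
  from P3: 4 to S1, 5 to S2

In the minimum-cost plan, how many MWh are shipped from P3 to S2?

The minimum-cost plan:
  P1 to S1: 15 × 4 = 60
  P2 to S1: 35 × 9 = 315
  P2 to S2: 45 × 1 = 45
  P3 to S1: 10 × 4 = 40
Total cost = 460.
The route P3→S2 is not used.

0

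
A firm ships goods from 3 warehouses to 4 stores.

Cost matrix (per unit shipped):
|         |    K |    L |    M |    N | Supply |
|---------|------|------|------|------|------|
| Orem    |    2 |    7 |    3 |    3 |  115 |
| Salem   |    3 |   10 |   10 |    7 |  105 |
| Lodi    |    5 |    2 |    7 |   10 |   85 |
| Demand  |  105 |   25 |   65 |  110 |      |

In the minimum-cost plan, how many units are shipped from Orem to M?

The minimum-cost plan:
  Orem→M: 5 × 3 = 15
  Orem→N: 110 × 3 = 330
  Salem→K: 105 × 3 = 315
  Lodi→L: 25 × 2 = 50
  Lodi→M: 60 × 7 = 420
Total cost = 1130.
So Orem→M carries 5 units.

5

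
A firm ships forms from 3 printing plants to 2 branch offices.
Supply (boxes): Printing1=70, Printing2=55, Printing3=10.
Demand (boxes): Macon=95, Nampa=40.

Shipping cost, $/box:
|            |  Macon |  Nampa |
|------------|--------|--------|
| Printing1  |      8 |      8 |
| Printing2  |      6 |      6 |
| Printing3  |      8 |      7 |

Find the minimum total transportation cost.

960

One minimum-cost allocation:
  Printing1–Macon: 40 × $8 = $320
  Printing1–Nampa: 30 × $8 = $240
  Printing2–Macon: 55 × $6 = $330
  Printing3–Nampa: 10 × $7 = $70
Total = 320 + 240 + 330 + 70 = $960.
(Supply check: Printing1 ships 70; Printing2 ships 55; Printing3 ships 10.)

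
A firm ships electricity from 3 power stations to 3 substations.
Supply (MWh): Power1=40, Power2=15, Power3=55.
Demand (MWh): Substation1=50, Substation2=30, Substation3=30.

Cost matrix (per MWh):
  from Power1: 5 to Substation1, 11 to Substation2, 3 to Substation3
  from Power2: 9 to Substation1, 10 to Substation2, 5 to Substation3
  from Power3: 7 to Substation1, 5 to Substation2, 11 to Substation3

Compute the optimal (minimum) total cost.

Optimal allocation:
  Power1 to Substation1: 25 × 5 = 125
  Power1 to Substation3: 15 × 3 = 45
  Power2 to Substation3: 15 × 5 = 75
  Power3 to Substation1: 25 × 7 = 175
  Power3 to Substation2: 30 × 5 = 150
Total = 125 + 45 + 75 + 175 + 150 = 570.
(Supply check: Power1 ships 40; Power2 ships 15; Power3 ships 55.)

570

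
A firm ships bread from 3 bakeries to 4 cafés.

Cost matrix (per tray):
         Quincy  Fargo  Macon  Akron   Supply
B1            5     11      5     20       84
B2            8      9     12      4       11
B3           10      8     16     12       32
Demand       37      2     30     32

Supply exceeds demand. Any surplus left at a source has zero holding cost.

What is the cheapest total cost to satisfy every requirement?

647

Optimal allocation:
  B1->Quincy: 37 × 5 = 185
  B1->Macon: 30 × 5 = 150
  B2->Akron: 11 × 4 = 44
  B3->Fargo: 2 × 8 = 16
  B3->Akron: 21 × 12 = 252
Total = 185 + 150 + 44 + 16 + 252 = 647.
(Supply check: B1 ships 67; B2 ships 11; B3 ships 23.)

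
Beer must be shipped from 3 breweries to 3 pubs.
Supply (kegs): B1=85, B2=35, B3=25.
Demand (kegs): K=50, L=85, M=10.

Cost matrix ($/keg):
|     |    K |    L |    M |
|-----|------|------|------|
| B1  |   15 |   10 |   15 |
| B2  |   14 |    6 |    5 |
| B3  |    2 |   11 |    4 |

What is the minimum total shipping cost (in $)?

1225

An optimal shipping plan:
  B1->K: 25 × $15 = $375
  B1->L: 60 × $10 = $600
  B2->L: 25 × $6 = $150
  B2->M: 10 × $5 = $50
  B3->K: 25 × $2 = $50
Total = 375 + 600 + 150 + 50 + 50 = $1225.
(Supply check: B1 ships 85; B2 ships 35; B3 ships 25.)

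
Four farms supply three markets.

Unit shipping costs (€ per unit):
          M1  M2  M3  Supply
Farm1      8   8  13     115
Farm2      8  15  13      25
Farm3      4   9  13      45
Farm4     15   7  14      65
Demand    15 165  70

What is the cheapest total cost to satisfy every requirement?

An optimal shipping plan:
  Farm1 to M2: 100 × €8 = €800
  Farm1 to M3: 15 × €13 = €195
  Farm2 to M3: 25 × €13 = €325
  Farm3 to M1: 15 × €4 = €60
  Farm3 to M3: 30 × €13 = €390
  Farm4 to M2: 65 × €7 = €455
Total = 800 + 195 + 325 + 60 + 390 + 455 = €2225.

2225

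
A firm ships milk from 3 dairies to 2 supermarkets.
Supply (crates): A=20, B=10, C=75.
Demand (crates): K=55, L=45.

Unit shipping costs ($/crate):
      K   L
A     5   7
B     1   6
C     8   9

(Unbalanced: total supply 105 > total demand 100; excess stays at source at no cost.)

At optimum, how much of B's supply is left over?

Minimum-cost shipments:
  A→K: 20 × $5 = $100
  B→K: 10 × $1 = $10
  C→K: 25 × $8 = $200
  C→L: 45 × $9 = $405
Total cost = $715.
B ships 10 of its 10, leaving 0.

0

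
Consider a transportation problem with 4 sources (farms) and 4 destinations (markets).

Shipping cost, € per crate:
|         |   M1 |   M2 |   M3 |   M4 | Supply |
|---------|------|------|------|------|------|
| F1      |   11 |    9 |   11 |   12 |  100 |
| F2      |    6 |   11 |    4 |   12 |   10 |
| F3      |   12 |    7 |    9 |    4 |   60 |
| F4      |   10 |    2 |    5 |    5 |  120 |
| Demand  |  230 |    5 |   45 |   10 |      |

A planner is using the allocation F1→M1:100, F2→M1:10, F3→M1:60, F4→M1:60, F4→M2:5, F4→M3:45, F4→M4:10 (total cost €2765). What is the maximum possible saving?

Current plan cost = 100·11 + 10·6 + 60·12 + 60·10 + 5·2 + 45·5 + 10·5 = €2765.
Optimal plan:
  F1 to M1: 100 × €11 = €1100
  F2 to M1: 10 × €6 = €60
  F3 to M1: 50 × €12 = €600
  F3 to M4: 10 × €4 = €40
  F4 to M1: 70 × €10 = €700
  F4 to M2: 5 × €2 = €10
  F4 to M3: 45 × €5 = €225
Optimal cost = €2735.
Saving = 2765 − 2735 = €30.

30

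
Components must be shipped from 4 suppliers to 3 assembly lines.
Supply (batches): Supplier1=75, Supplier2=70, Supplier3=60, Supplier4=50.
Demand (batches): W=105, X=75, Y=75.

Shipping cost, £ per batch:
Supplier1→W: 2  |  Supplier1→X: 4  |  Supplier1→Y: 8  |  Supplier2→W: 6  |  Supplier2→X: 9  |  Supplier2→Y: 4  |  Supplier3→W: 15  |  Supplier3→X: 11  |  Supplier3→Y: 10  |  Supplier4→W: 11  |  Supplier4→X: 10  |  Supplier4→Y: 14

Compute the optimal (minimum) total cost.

1615

A cheapest plan:
  Supplier1–W: 75 × £2 = £150
  Supplier2–W: 30 × £6 = £180
  Supplier2–Y: 40 × £4 = £160
  Supplier3–X: 25 × £11 = £275
  Supplier3–Y: 35 × £10 = £350
  Supplier4–X: 50 × £10 = £500
Total = 150 + 180 + 160 + 275 + 350 + 500 = £1615.
(Supply check: Supplier1 ships 75; Supplier2 ships 70; Supplier3 ships 60; Supplier4 ships 50.)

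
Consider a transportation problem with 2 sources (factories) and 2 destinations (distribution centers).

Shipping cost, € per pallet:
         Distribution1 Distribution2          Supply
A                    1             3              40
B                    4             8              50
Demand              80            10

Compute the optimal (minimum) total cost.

Optimal allocation:
  A→Distribution1: 30 pallets
  A→Distribution2: 10 pallets
  B→Distribution1: 50 pallets
Total cost = €260.

260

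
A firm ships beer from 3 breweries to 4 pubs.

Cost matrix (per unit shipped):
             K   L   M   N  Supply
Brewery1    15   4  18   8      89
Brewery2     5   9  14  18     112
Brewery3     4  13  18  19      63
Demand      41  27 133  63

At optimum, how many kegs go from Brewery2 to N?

0

The minimum-cost plan:
  Brewery1→L: 26 × 4 = 104
  Brewery1→N: 63 × 8 = 504
  Brewery2→L: 1 × 9 = 9
  Brewery2→M: 111 × 14 = 1554
  Brewery3→K: 41 × 4 = 164
  Brewery3→M: 22 × 18 = 396
Total cost = 2731.
The route Brewery2→N is not used.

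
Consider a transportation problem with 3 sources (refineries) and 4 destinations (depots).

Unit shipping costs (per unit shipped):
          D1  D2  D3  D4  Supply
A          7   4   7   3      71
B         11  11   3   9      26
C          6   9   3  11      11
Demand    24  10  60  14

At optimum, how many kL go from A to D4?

Optimal shipments:
  A–D1: 24 × 7 = 168
  A–D2: 10 × 4 = 40
  A–D3: 23 × 7 = 161
  A–D4: 14 × 3 = 42
  B–D3: 26 × 3 = 78
  C–D3: 11 × 3 = 33
Total cost = 522.
So A→D4 carries 14 kL.

14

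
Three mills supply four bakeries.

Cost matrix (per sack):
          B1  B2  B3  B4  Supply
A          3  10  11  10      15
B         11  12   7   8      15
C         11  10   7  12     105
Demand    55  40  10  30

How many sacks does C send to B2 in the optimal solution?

40

Solving gives:
  A→B1: 15 × 3 = 45
  B→B4: 15 × 8 = 120
  C→B1: 40 × 11 = 440
  C→B2: 40 × 10 = 400
  C→B3: 10 × 7 = 70
  C→B4: 15 × 12 = 180
Total cost = 1255.
So C→B2 carries 40 sacks.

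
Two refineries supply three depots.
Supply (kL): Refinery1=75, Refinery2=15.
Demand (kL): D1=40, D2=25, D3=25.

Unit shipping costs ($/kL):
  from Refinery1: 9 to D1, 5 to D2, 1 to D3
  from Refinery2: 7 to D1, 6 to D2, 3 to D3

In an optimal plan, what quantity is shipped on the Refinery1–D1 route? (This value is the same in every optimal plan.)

Optimal shipments:
  Refinery1->D1: 25 × $9 = $225
  Refinery1->D2: 25 × $5 = $125
  Refinery1->D3: 25 × $1 = $25
  Refinery2->D1: 15 × $7 = $105
Total cost = $480.
So Refinery1→D1 carries 25 kL.

25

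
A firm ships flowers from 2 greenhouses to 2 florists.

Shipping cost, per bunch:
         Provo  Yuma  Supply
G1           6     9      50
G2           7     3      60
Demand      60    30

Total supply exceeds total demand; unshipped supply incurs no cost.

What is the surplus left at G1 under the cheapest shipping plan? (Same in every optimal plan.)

Minimum-cost shipments:
  G1 to Provo: 50 × 6 = 300
  G2 to Provo: 10 × 7 = 70
  G2 to Yuma: 30 × 3 = 90
Total cost = 460.
G1 ships 50 of its 50, leaving 0.

0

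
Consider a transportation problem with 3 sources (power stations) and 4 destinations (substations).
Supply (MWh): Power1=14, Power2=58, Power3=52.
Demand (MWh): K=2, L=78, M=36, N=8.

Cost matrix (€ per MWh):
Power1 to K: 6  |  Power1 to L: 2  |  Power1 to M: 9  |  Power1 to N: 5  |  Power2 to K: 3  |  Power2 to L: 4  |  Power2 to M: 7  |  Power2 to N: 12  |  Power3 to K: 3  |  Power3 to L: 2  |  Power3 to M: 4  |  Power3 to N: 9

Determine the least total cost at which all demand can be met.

A cheapest plan:
  Power1–L: 6 × €2 = €12
  Power1–N: 8 × €5 = €40
  Power2–K: 2 × €3 = €6
  Power2–L: 56 × €4 = €224
  Power3–L: 16 × €2 = €32
  Power3–M: 36 × €4 = €144
Total = 12 + 40 + 6 + 224 + 32 + 144 = €458.

458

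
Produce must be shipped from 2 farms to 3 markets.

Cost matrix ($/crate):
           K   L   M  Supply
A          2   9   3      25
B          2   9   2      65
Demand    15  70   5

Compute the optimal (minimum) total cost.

670

One minimum-cost allocation:
  A–K: 15 × $2 = $30
  A–L: 10 × $9 = $90
  B–L: 60 × $9 = $540
  B–M: 5 × $2 = $10
Total = 30 + 90 + 540 + 10 = $670.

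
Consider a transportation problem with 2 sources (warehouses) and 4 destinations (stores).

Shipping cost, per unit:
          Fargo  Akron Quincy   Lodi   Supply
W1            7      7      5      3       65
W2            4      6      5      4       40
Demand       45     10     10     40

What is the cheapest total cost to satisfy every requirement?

A cheapest plan:
  W1→Fargo: 5 × 7 = 35
  W1→Akron: 10 × 7 = 70
  W1→Quincy: 10 × 5 = 50
  W1→Lodi: 40 × 3 = 120
  W2→Fargo: 40 × 4 = 160
Total = 35 + 70 + 50 + 120 + 160 = 435.
(Supply check: W1 ships 65; W2 ships 40.)

435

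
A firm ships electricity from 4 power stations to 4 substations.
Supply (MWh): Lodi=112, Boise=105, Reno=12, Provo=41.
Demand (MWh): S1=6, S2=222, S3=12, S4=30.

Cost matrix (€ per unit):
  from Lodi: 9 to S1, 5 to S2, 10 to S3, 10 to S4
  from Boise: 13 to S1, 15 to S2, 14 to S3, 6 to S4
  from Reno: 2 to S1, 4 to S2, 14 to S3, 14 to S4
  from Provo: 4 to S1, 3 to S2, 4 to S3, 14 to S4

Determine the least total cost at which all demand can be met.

2012

One minimum-cost allocation:
  Lodi→S2: 112 × €5 = €560
  Boise→S1: 6 × €13 = €78
  Boise→S2: 57 × €15 = €855
  Boise→S3: 12 × €14 = €168
  Boise→S4: 30 × €6 = €180
  Reno→S2: 12 × €4 = €48
  Provo→S2: 41 × €3 = €123
Total = 560 + 78 + 855 + 168 + 180 + 48 + 123 = €2012.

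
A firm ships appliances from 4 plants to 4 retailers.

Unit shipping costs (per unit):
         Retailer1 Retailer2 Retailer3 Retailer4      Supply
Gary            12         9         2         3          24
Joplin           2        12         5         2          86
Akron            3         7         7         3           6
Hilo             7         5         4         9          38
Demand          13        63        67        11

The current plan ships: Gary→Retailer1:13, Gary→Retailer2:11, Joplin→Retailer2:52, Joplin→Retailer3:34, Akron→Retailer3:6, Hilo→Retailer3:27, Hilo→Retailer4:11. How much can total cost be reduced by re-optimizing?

Current plan cost = 13·12 + 11·9 + 52·12 + 34·5 + 6·7 + 27·4 + 11·9 = 1298.
Optimal plan:
  Gary–Retailer2: 19 × 9 = 171
  Gary–Retailer3: 5 × 2 = 10
  Joplin–Retailer1: 13 × 2 = 26
  Joplin–Retailer3: 62 × 5 = 310
  Joplin–Retailer4: 11 × 2 = 22
  Akron–Retailer2: 6 × 7 = 42
  Hilo–Retailer2: 38 × 5 = 190
Optimal cost = 771.
Saving = 1298 − 771 = 527.

527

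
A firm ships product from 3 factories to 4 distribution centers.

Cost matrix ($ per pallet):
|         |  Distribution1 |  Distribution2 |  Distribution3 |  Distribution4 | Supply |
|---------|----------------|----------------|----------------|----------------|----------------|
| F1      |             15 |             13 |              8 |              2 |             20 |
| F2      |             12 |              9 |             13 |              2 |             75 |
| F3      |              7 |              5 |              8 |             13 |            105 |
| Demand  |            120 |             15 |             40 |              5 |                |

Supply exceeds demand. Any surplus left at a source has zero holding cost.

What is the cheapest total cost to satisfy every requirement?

1480

One minimum-cost allocation:
  F1->Distribution3: 20 × $8 = $160
  F2->Distribution1: 35 × $12 = $420
  F2->Distribution2: 15 × $9 = $135
  F2->Distribution4: 5 × $2 = $10
  F3->Distribution1: 85 × $7 = $595
  F3->Distribution3: 20 × $8 = $160
Total = 160 + 420 + 135 + 10 + 595 + 160 = $1480.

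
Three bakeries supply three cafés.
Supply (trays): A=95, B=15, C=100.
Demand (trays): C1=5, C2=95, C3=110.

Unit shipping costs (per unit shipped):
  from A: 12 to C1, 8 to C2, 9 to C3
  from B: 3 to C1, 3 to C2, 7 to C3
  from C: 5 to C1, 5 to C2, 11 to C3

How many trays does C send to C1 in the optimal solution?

5

The minimum-cost plan:
  A→C3: 95 × 9 = 855
  B→C3: 15 × 7 = 105
  C→C1: 5 × 5 = 25
  C→C2: 95 × 5 = 475
Total cost = 1460.
So C→C1 carries 5 trays.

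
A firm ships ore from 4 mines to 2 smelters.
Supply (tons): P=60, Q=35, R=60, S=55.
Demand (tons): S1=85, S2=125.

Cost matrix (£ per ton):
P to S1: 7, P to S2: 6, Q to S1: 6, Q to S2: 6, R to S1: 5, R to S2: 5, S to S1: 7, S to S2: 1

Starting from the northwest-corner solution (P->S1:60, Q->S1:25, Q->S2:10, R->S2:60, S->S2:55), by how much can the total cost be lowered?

Current plan cost = 60·7 + 25·6 + 10·6 + 60·5 + 55·1 = £985.
Optimal plan:
  P->S2: 60 × £6 = £360
  Q->S1: 35 × £6 = £210
  R->S1: 50 × £5 = £250
  R->S2: 10 × £5 = £50
  S->S2: 55 × £1 = £55
Optimal cost = £925.
Saving = 985 − 925 = £60.

60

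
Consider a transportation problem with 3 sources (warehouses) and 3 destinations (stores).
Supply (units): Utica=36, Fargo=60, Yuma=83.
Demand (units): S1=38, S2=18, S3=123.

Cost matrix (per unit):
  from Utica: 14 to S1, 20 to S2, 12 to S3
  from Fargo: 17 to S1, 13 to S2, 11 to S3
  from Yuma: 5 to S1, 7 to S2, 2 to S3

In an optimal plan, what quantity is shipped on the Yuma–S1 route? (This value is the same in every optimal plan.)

Solving gives:
  Utica->S1: 36 × 14 = 504
  Fargo->S2: 18 × 13 = 234
  Fargo->S3: 42 × 11 = 462
  Yuma->S1: 2 × 5 = 10
  Yuma->S3: 81 × 2 = 162
Total cost = 1372.
So Yuma→S1 carries 2 units.

2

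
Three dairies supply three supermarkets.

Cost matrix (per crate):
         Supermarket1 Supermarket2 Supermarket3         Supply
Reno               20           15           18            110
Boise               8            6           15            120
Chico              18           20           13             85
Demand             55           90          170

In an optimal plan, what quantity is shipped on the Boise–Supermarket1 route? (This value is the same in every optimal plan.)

55

Optimal shipments:
  Reno→Supermarket2: 25 × 15 = 375
  Reno→Supermarket3: 85 × 18 = 1530
  Boise→Supermarket1: 55 × 8 = 440
  Boise→Supermarket2: 65 × 6 = 390
  Chico→Supermarket3: 85 × 13 = 1105
Total cost = 3840.
So Boise→Supermarket1 carries 55 crates.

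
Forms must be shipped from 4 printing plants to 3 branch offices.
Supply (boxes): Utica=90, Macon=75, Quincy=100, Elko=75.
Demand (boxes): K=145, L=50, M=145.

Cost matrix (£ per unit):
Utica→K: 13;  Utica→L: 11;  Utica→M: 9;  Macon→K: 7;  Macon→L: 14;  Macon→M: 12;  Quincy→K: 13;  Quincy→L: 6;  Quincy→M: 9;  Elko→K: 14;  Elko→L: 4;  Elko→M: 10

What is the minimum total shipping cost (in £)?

2965

A cheapest plan:
  Utica→M: 90 × £9 = £810
  Macon→K: 75 × £7 = £525
  Quincy→K: 70 × £13 = £910
  Quincy→M: 30 × £9 = £270
  Elko→L: 50 × £4 = £200
  Elko→M: 25 × £10 = £250
Total = 810 + 525 + 910 + 270 + 200 + 250 = £2965.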